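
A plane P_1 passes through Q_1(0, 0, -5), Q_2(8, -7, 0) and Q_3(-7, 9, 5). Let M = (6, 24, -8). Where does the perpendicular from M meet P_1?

(-9, 9, -5)

Q_1Q_2 = (8, -7, 5), Q_1Q_3 = (-7, 9, 10); a normal to P_1 is Q_1Q_2 × Q_1Q_3 = (-115, -115, 23).
Using Q_1: P_1 has equation -115x - 115y + 23z = -115.
Foot = M − λn with λ = (n·M − d)/|n|² = (-3634 − (-115))/26979 = -3/23.
Foot = (6, 24, -8) − (-3/23)·(-115, -115, 23) = (-9, 9, -5).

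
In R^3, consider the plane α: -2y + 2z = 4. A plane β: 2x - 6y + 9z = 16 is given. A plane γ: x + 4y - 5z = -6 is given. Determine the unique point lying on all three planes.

(2, -2, 0)

Solving the 3×3 linear system -2y + 2z = 4, 2x - 6y + 9z = 16, x + 4y - 5z = -6 (e.g. by elimination or Cramer's rule, determinant = -10) gives (2, -2, 0).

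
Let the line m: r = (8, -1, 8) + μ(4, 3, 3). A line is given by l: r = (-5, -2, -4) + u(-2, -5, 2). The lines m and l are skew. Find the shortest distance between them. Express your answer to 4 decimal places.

Common perpendicular direction n = (4, 3, 3) × (-2, -5, 2) = (21, -14, -14).
With w = (-5, -2, -4) − (8, -1, 8) = (-13, -1, -12), w · n = -91.
Distance = |w · n| / |n| = |-91| / √833 ≈ 3.1530.

3.1530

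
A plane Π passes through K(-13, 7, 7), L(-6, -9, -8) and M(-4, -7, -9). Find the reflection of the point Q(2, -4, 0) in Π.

KL = (7, -16, -15), KM = (9, -14, -16); a normal to Π is KL × KM = (46, -23, 46).
Using K: Π has equation 46x - 23y + 46z = -437.
λ = (n·Q − d)/|n|² = (184 − (-437))/4761 = 3/23.
Reflection = Q − 2λn = (2, -4, 0) − (6/23)·(46, -23, 46) = (-10, 2, -12).

(-10, 2, -12)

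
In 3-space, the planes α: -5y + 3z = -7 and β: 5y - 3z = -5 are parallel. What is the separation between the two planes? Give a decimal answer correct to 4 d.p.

2.0580

Rescale β by 1/(-1): -5y + 3z = 5. Then distance = |-7 − 5| / √34 ≈ 2.0580.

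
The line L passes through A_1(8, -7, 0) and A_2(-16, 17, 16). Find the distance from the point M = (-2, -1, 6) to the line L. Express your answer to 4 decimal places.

A direction vector for L is A_2 − A_1 = (-24, 24, 16).
Taking (8, -7, 0) on L with direction v = (-24, 24, 16): w = M − (8, -7, 0) = (-10, 6, 6), and w × v = (-48, 16, -96).
Distance = |w × v| / |v| = √11776 / √1408 ≈ 2.8920.

2.8920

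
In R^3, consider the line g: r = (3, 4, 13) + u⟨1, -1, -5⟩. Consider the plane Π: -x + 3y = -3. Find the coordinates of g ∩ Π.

Substitute r = (3, 4, 13) + t(1, -1, -5) into the plane: 9 + (-4)t = -3, so t = 3.
Intersection: (3, 4, 13) + 3·(1, -1, -5) = (6, 1, -2).

(6, 1, -2)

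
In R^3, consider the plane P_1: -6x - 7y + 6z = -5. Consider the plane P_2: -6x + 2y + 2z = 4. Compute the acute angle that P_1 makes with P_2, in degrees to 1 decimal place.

cos θ = |n₁·n₂| / (|n₁||n₂|) = |34| / (√121 · √44).
θ = arccos(0.46597) ≈ 62.2°.

62.2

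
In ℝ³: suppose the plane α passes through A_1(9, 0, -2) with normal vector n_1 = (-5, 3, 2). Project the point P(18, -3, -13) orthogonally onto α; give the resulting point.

(8, 3, -9)

α: n_1·r = n_1·A_1 gives -5x + 3y + 2z = -49.
Foot = P − λn with λ = (n·P − d)/|n|² = (-125 − (-49))/38 = -2.
Foot = (18, -3, -13) − (-2)·(-5, 3, 2) = (8, 3, -9).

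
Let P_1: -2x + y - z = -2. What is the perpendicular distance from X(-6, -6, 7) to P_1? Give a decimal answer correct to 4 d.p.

n·X − d = (-2)·(-6) + (1)·(-6) + (-1)·(7) − (-2) = 1; |n| = √6.
Distance = |1| / √6 = 1/√6 ≈ 0.4082.

0.4082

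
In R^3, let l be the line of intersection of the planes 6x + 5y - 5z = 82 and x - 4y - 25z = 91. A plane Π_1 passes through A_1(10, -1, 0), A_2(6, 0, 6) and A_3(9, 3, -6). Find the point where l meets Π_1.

Direction of l: (6, 5, -5) × (1, -4, -25) = (-145, 145, -29).
A point on l: solving the two plane equations with x = -3 gives (-3, 14, -6).
A_1A_2 = (-4, 1, 6), A_1A_3 = (-1, 4, -6); a normal to Π_1 is A_1A_2 × A_1A_3 = (-30, -30, -15).
Using A_1: Π_1 has equation -30x - 30y - 15z = -270.
Substitute r = (-3, 14, -6) + t(-145, 145, -29) into the plane: -240 + 435t = -270, so t = -2/29.
Intersection: (-3, 14, -6) + (-2/29)·(-145, 145, -29) = (7, 4, -4).

(7, 4, -4)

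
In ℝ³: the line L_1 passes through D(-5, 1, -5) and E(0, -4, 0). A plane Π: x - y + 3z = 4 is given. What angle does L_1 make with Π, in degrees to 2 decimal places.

60.50

A direction vector for L_1 is E − D = (5, -5, 5).
sin θ = |n·v| / (|n||v|) = |25| / (√11 · √75) = 0.87039.
θ ≈ 60.50°.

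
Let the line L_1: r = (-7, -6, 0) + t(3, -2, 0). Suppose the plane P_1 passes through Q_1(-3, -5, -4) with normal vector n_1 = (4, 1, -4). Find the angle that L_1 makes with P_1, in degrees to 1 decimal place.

28.9

P_1: n_1·r = n_1·Q_1 gives 4x + y - 4z = -1.
sin θ = |n·v| / (|n||v|) = |10| / (√33 · √13) = 0.48280.
θ ≈ 28.9°.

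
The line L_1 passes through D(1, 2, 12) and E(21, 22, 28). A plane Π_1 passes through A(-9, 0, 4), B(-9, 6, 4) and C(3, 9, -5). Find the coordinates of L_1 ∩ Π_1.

A direction vector for L_1 is E − D = (20, 20, 16).
AB = (0, 6, 0), AC = (12, 9, -9); a normal to Π_1 is AB × AC = (-54, 0, -72).
Using A: Π_1 has equation -54x - 72z = 198.
Substitute r = (1, 2, 12) + t(20, 20, 16) into the plane: -918 + (-2232)t = 198, so t = -1/2.
Intersection: (1, 2, 12) + (-1/2)·(20, 20, 16) = (-9, -8, 4).

(-9, -8, 4)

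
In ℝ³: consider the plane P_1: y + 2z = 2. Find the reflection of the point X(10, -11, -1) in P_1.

(10, -5, 11)

λ = (n·X − d)/|n|² = (-13 − 2)/5 = -3.
Reflection = X − 2λn = (10, -11, -1) − (-6)·(0, 1, 2) = (10, -5, 11).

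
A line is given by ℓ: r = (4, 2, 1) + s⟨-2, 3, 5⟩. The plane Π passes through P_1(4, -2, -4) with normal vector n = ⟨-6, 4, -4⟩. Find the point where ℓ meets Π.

Π: n·r = n·P_1 gives -6x + 4y - 4z = -16.
Substitute r = (4, 2, 1) + t(-2, 3, 5) into the plane: -20 + 4t = -16, so t = 1.
Intersection: (4, 2, 1) + 1·(-2, 3, 5) = (2, 5, 6).

(2, 5, 6)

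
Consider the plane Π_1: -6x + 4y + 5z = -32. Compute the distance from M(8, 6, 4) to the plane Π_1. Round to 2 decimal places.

n·M − d = (-6)·(8) + (4)·(6) + (5)·(4) − (-32) = 28; |n| = √77.
Distance = |28| / √77 = 28/√77 ≈ 3.19.

3.19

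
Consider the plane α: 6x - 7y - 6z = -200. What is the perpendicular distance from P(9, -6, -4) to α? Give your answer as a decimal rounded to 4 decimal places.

29.0909

n·P − d = (6)·(9) + (-7)·(-6) + (-6)·(-4) − (-200) = 320; |n| = √121.
Distance = |320| / √121 = 320/√121 ≈ 29.0909.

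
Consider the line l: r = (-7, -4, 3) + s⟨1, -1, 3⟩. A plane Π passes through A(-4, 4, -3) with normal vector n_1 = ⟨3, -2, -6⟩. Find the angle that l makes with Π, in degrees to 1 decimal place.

Π: n_1·r = n_1·A gives 3x - 2y - 6z = -2.
sin θ = |n·v| / (|n||v|) = |-13| / (√49 · √11) = 0.55995.
θ ≈ 34.1°.

34.1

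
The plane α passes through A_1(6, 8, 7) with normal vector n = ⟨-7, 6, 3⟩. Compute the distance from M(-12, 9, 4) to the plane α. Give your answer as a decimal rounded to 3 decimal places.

12.686

α: n·r = n·A_1 gives -7x + 6y + 3z = 27.
n·M − d = (-7)·(-12) + (6)·(9) + (3)·(4) − 27 = 123; |n| = √94.
Distance = |123| / √94 = 123/√94 ≈ 12.686.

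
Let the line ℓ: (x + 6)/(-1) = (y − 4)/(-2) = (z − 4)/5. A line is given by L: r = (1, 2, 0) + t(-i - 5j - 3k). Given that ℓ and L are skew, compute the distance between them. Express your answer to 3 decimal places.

6.873

ℓ has direction (-1, -2, 5) through (-6, 4, 4).
Common perpendicular direction n = (-1, -2, 5) × (-1, -5, -3) = (31, -8, 3).
With w = (1, 2, 0) − (-6, 4, 4) = (7, -2, -4), w · n = 221.
Distance = |w · n| / |n| = |221| / √1034 ≈ 6.873.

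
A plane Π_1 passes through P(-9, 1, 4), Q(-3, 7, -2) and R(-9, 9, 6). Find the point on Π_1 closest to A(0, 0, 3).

(-5, 1, -1)

PQ = (6, 6, -6), PR = (0, 8, 2); a normal to Π_1 is PQ × PR = (60, -12, 48).
Using P: Π_1 has equation 60x - 12y + 48z = -360.
Foot = A − λn with λ = (n·A − d)/|n|² = (144 − (-360))/6048 = 1/12.
Foot = (0, 0, 3) − (1/12)·(60, -12, 48) = (-5, 1, -1).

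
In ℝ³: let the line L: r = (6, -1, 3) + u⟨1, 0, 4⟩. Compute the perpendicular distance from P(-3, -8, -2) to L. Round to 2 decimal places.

10.27

Taking (6, -1, 3) on L with direction v = (1, 0, 4): w = P − (6, -1, 3) = (-9, -7, -5), and w × v = (-28, 31, 7).
Distance = |w × v| / |v| = √1794 / √17 ≈ 10.27.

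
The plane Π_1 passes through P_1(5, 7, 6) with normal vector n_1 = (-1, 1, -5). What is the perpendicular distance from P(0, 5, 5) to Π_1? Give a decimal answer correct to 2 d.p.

1.54

Π_1: n_1·r = n_1·P_1 gives -x + y - 5z = -28.
n·P − d = (-1)·(0) + (1)·(5) + (-5)·(5) − (-28) = 8; |n| = √27.
Distance = |8| / √27 = 8/√27 ≈ 1.54.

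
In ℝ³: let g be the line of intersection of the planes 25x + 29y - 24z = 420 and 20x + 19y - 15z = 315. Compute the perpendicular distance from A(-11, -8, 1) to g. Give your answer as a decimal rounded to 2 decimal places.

Direction of g: (25, 29, -24) × (20, 19, -15) = (21, -105, -105).
A point on g: solving the two plane equations with x = 10 gives (10, 10, 5).
Taking (10, 10, 5) on g with direction v = (21, -105, -105): w = A − (10, 10, 5) = (-21, -18, -4), and w × v = (1470, -2289, 2583).
Distance = |w × v| / |v| = √14072310 / √22491 ≈ 25.01.

25.01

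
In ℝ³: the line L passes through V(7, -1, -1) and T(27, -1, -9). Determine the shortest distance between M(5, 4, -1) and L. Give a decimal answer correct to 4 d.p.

5.0549

A direction vector for L is T − V = (20, 0, -8).
Taking (7, -1, -1) on L with direction v = (20, 0, -8): w = M − (7, -1, -1) = (-2, 5, 0), and w × v = (-40, -16, -100).
Distance = |w × v| / |v| = √11856 / √464 ≈ 5.0549.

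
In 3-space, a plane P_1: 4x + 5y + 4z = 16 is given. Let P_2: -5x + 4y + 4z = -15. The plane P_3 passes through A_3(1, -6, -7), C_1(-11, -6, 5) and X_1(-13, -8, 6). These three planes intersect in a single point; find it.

A_3C_1 = (-12, 0, 12), A_3X_1 = (-14, -2, 13); a normal to P_3 is A_3C_1 × A_3X_1 = (24, -12, 24).
Using A_3: P_3 has equation 24x - 12y + 24z = -72.
Solving the 3×3 linear system 4x + 5y + 4z = 16, -5x + 4y + 4z = -15, 24x - 12y + 24z = -72 (e.g. by elimination or Cramer's rule, determinant = 1512) gives (3, 4, -4).

(3, 4, -4)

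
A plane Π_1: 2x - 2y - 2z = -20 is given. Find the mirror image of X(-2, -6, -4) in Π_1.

λ = (n·X − d)/|n|² = (16 − (-20))/12 = 3.
Reflection = X − 2λn = (-2, -6, -4) − 6·(2, -2, -2) = (-14, 6, 8).

(-14, 6, 8)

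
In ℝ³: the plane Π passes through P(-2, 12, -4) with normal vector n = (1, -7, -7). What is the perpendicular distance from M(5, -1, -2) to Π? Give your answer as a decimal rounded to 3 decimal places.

8.442

Π: n·r = n·P gives x - 7y - 7z = -58.
n·M − d = (1)·(5) + (-7)·(-1) + (-7)·(-2) − (-58) = 84; |n| = √99.
Distance = |84| / √99 = 84/√99 ≈ 8.442.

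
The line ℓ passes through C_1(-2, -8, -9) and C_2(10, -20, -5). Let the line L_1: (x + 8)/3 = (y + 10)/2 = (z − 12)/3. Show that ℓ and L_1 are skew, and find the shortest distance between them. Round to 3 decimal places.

A direction vector for ℓ is C_2 − C_1 = (12, -12, 4).
L_1 has direction (3, 2, 3) through (-8, -10, 12).
Common perpendicular direction n = (12, -12, 4) × (3, 2, 3) = (-44, -24, 60).
With w = (-8, -10, 12) − (-2, -8, -9) = (-6, -2, 21), w · n = 1572.
Since n ≠ 0 the lines are not parallel, and w · n = 1572 ≠ 0 so they do not intersect; hence they are skew.
Distance = |w · n| / |n| = |1572| / √6112 ≈ 20.108.

20.108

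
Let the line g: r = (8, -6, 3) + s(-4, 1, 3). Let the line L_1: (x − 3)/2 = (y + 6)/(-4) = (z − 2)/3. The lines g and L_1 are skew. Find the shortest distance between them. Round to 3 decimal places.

L_1 has direction (2, -4, 3) through (3, -6, 2).
Common perpendicular direction n = (-4, 1, 3) × (2, -4, 3) = (15, 18, 14).
With w = (3, -6, 2) − (8, -6, 3) = (-5, 0, -1), w · n = -89.
Distance = |w · n| / |n| = |-89| / √745 ≈ 3.261.

3.261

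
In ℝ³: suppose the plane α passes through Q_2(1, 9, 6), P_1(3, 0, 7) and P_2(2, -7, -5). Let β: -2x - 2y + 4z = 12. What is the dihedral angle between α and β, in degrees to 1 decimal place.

Q_2P_1 = (2, -9, 1), Q_2P_2 = (1, -16, -11); a normal to α is Q_2P_1 × Q_2P_2 = (115, 23, -23).
Using Q_2: α has equation 115x + 23y - 23z = 184.
cos θ = |n₁·n₂| / (|n₁||n₂|) = |-368| / (√14283 · √24).
θ = arccos(0.62854) ≈ 51.1°.

51.1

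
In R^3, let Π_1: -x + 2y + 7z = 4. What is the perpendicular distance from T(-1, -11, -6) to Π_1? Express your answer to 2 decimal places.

9.12

n·T − d = (-1)·(-1) + (2)·(-11) + (7)·(-6) − 4 = -67; |n| = √54.
Distance = |-67| / √54 = 67/√54 ≈ 9.12.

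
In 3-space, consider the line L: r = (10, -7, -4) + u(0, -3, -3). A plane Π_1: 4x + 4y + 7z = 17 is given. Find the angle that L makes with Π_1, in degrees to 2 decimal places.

sin θ = |n·v| / (|n||v|) = |-33| / (√81 · √18) = 0.86424.
θ ≈ 59.80°.

59.80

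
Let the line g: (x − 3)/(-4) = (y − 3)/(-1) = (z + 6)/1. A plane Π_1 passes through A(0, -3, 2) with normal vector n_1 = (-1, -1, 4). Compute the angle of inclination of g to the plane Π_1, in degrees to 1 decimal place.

30.0

g has direction (-4, -1, 1) through (3, 3, -6).
Π_1: n_1·r = n_1·A gives -x - y + 4z = 11.
sin θ = |n·v| / (|n||v|) = |9| / (√18 · √18) = 0.50000.
θ ≈ 30.0°.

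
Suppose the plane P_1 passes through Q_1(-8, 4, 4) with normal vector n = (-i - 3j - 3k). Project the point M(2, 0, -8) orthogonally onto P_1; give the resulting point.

P_1: n·r = n·Q_1 gives -x - 3y - 3z = -16.
Foot = M − λn with λ = (n·M − d)/|n|² = (22 − (-16))/19 = 2.
Foot = (2, 0, -8) − 2·(-1, -3, -3) = (4, 6, -2).

(4, 6, -2)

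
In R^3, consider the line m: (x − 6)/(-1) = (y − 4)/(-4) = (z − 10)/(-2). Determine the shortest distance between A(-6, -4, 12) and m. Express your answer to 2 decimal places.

m has direction (-1, -4, -2) through (6, 4, 10).
Taking (6, 4, 10) on m with direction v = (-1, -4, -2): w = A − (6, 4, 10) = (-12, -8, 2), and w × v = (24, -26, 40).
Distance = |w × v| / |v| = √2852 / √21 ≈ 11.65.

11.65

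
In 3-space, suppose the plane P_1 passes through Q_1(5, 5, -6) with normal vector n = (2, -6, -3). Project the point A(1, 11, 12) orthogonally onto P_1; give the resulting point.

P_1: n·r = n·Q_1 gives 2x - 6y - 3z = -2.
Foot = A − λn with λ = (n·A − d)/|n|² = (-100 − (-2))/49 = -2.
Foot = (1, 11, 12) − (-2)·(2, -6, -3) = (5, -1, 6).

(5, -1, 6)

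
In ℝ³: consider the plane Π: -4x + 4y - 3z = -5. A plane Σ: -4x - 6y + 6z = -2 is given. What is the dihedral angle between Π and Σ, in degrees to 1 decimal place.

64.4

cos θ = |n₁·n₂| / (|n₁||n₂|) = |-26| / (√41 · √88).
θ = arccos(0.43285) ≈ 64.4°.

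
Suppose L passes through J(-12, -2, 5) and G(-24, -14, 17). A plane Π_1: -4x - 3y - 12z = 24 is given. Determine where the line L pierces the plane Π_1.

(-6, 4, -1)

A direction vector for L is G − J = (-12, -12, 12).
Substitute r = (-12, -2, 5) + t(-12, -12, 12) into the plane: -6 + (-60)t = 24, so t = -1/2.
Intersection: (-12, -2, 5) + (-1/2)·(-12, -12, 12) = (-6, 4, -1).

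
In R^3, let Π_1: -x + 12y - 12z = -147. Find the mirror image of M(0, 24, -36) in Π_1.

(6, -48, 36)

λ = (n·M − d)/|n|² = (720 − (-147))/289 = 3.
Reflection = M − 2λn = (0, 24, -36) − 6·(-1, 12, -12) = (6, -48, 36).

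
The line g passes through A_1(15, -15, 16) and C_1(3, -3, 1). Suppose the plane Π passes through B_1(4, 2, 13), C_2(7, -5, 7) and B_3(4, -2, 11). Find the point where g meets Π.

(7, -7, 6)

A direction vector for g is C_1 − A_1 = (-12, 12, -15).
B_1C_2 = (3, -7, -6), B_1B_3 = (0, -4, -2); a normal to Π is B_1C_2 × B_1B_3 = (-10, 6, -12).
Using B_1: Π has equation -10x + 6y - 12z = -184.
Substitute r = (15, -15, 16) + t(-12, 12, -15) into the plane: -432 + 372t = -184, so t = 2/3.
Intersection: (15, -15, 16) + (2/3)·(-12, 12, -15) = (7, -7, 6).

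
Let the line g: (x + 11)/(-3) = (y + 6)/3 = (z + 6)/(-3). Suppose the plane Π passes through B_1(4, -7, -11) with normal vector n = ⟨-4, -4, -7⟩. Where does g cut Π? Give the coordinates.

(-8, -9, -3)

g has direction (-3, 3, -3) through (-11, -6, -6).
Π: n·r = n·B_1 gives -4x - 4y - 7z = 89.
Substitute r = (-11, -6, -6) + t(-3, 3, -3) into the plane: 110 + 21t = 89, so t = -1.
Intersection: (-11, -6, -6) + (-1)·(-3, 3, -3) = (-8, -9, -3).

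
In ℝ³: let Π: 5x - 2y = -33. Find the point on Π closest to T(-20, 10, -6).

Foot = T − λn with λ = (n·T − d)/|n|² = (-120 − (-33))/29 = -3.
Foot = (-20, 10, -6) − (-3)·(5, -2, 0) = (-5, 4, -6).

(-5, 4, -6)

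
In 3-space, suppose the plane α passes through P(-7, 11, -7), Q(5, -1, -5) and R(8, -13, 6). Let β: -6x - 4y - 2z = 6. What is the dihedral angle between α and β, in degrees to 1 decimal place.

PQ = (12, -12, 2), PR = (15, -24, 13); a normal to α is PQ × PR = (-108, -126, -108).
Using P: α has equation -108x - 126y - 108z = 126.
cos θ = |n₁·n₂| / (|n₁||n₂|) = |1368| / (√39204 · √56).
θ = arccos(0.92327) ≈ 22.6°.

22.6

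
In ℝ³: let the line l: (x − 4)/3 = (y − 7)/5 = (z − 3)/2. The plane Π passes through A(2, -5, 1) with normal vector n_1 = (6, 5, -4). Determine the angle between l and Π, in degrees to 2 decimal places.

40.32

l has direction (3, 5, 2) through (4, 7, 3).
Π: n_1·r = n_1·A gives 6x + 5y - 4z = -17.
sin θ = |n·v| / (|n||v|) = |35| / (√77 · √38) = 0.64704.
θ ≈ 40.32°.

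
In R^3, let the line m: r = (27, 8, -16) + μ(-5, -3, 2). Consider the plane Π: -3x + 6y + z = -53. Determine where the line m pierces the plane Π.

Substitute r = (27, 8, -16) + t(-5, -3, 2) into the plane: -49 + (-1)t = -53, so t = 4.
Intersection: (27, 8, -16) + 4·(-5, -3, 2) = (7, -4, -8).

(7, -4, -8)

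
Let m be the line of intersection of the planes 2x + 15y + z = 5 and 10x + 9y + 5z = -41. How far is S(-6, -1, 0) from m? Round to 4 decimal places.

Direction of m: (2, 15, 1) × (10, 9, 5) = (66, 0, -132).
A point on m: solving the two plane equations with x = -4 gives (-4, 1, -2).
Taking (-4, 1, -2) on m with direction v = (66, 0, -132): w = S − (-4, 1, -2) = (-2, -2, 2), and w × v = (264, -132, 132).
Distance = |w × v| / |v| = √104544 / √21780 ≈ 2.1909.

2.1909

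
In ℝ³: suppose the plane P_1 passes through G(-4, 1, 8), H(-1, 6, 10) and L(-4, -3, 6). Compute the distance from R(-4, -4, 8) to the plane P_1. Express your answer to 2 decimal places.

2.21

GH = (3, 5, 2), GL = (0, -4, -2); a normal to P_1 is GH × GL = (-2, 6, -12).
Using G: P_1 has equation -2x + 6y - 12z = -82.
n·R − d = (-2)·(-4) + (6)·(-4) + (-12)·(8) − (-82) = -30; |n| = √184.
Distance = |-30| / √184 = 30/√184 ≈ 2.21.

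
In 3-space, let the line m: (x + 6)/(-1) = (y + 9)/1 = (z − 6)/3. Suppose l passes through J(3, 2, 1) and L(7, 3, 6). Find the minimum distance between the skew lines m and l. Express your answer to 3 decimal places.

m has direction (-1, 1, 3) through (-6, -9, 6).
A direction vector for l is L − J = (4, 1, 5).
Common perpendicular direction n = (-1, 1, 3) × (4, 1, 5) = (2, 17, -5).
With w = (3, 2, 1) − (-6, -9, 6) = (9, 11, -5), w · n = 230.
Distance = |w · n| / |n| = |230| / √318 ≈ 12.898.

12.898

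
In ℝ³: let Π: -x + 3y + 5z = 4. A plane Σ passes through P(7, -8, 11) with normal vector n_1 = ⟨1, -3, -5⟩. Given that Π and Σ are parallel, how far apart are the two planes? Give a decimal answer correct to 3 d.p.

Σ: n_1·r = n_1·P gives x - 3y - 5z = -24.
Rescale Σ by 1/(-1): -x + 3y + 5z = 24. Then distance = |4 − 24| / √35 ≈ 3.381.

3.381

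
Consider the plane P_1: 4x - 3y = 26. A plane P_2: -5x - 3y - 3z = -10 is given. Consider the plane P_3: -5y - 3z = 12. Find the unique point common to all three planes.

Solving the 3×3 linear system 4x - 3y = 26, -5x - 3y - 3z = -10, -5y - 3z = 12 (e.g. by elimination or Cramer's rule, determinant = 21) gives (2, -6, 6).

(2, -6, 6)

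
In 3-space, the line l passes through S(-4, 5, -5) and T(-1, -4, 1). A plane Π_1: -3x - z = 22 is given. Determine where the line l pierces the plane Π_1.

(-5, 8, -7)

A direction vector for l is T − S = (3, -9, 6).
Substitute r = (-4, 5, -5) + t(3, -9, 6) into the plane: 17 + (-15)t = 22, so t = -1/3.
Intersection: (-4, 5, -5) + (-1/3)·(3, -9, 6) = (-5, 8, -7).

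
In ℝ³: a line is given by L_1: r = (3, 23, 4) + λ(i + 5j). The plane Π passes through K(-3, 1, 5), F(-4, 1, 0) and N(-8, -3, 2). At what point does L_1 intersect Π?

(-1, 3, 4)

KF = (-1, 0, -5), KN = (-5, -4, -3); a normal to Π is KF × KN = (-20, 22, 4).
Using K: Π has equation -20x + 22y + 4z = 102.
Substitute r = (3, 23, 4) + t(1, 5, 0) into the plane: 462 + 90t = 102, so t = -4.
Intersection: (3, 23, 4) + (-4)·(1, 5, 0) = (-1, 3, 4).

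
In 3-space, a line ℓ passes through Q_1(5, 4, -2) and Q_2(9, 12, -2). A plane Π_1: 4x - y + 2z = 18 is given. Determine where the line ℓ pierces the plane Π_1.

(8, 10, -2)

A direction vector for ℓ is Q_2 − Q_1 = (4, 8, 0).
Substitute r = (5, 4, -2) + t(4, 8, 0) into the plane: 12 + 8t = 18, so t = 3/4.
Intersection: (5, 4, -2) + (3/4)·(4, 8, 0) = (8, 10, -2).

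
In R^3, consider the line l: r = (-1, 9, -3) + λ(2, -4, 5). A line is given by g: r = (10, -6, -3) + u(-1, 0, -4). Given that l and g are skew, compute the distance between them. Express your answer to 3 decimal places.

Common perpendicular direction n = (2, -4, 5) × (-1, 0, -4) = (16, 3, -4).
With w = (10, -6, -3) − (-1, 9, -3) = (11, -15, 0), w · n = 131.
Distance = |w · n| / |n| = |131| / √281 ≈ 7.815.

7.815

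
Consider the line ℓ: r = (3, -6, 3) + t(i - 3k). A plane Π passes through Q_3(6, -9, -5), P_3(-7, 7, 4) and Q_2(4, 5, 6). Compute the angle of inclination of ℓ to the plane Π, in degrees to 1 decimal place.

51.7

Q_3P_3 = (-13, 16, 9), Q_3Q_2 = (-2, 14, 11); a normal to Π is Q_3P_3 × Q_3Q_2 = (50, 125, -150).
Using Q_3: Π has equation 50x + 125y - 150z = -75.
sin θ = |n·v| / (|n||v|) = |500| / (√40625 · √10) = 0.78446.
θ ≈ 51.7°.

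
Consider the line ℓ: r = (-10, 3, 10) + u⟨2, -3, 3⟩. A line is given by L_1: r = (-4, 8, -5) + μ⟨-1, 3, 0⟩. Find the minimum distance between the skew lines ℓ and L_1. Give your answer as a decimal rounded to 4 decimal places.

11.4574

Common perpendicular direction n = (2, -3, 3) × (-1, 3, 0) = (-9, -3, 3).
With w = (-4, 8, -5) − (-10, 3, 10) = (6, 5, -15), w · n = -114.
Distance = |w · n| / |n| = |-114| / √99 ≈ 11.4574.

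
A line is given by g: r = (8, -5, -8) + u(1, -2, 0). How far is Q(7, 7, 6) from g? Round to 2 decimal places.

Taking (8, -5, -8) on g with direction v = (1, -2, 0): w = Q − (8, -5, -8) = (-1, 12, 14), and w × v = (28, 14, -10).
Distance = |w × v| / |v| = √1080 / √5 ≈ 14.70.

14.70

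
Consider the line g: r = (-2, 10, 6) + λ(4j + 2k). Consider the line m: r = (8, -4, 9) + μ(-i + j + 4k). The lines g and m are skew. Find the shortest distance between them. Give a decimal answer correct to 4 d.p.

12.2474

Common perpendicular direction n = (0, 4, 2) × (-1, 1, 4) = (14, -2, 4).
With w = (8, -4, 9) − (-2, 10, 6) = (10, -14, 3), w · n = 180.
Distance = |w · n| / |n| = |180| / √216 ≈ 12.2474.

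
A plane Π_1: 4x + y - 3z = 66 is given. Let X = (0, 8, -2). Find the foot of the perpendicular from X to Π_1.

Foot = X − λn with λ = (n·X − d)/|n|² = (14 − 66)/26 = -2.
Foot = (0, 8, -2) − (-2)·(4, 1, -3) = (8, 10, -8).

(8, 10, -8)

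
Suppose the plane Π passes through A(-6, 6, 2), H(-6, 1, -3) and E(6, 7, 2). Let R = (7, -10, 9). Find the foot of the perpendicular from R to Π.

(6, 2, -3)

AH = (0, -5, -5), AE = (12, 1, 0); a normal to Π is AH × AE = (5, -60, 60).
Using A: Π has equation 5x - 60y + 60z = -270.
Foot = R − λn with λ = (n·R − d)/|n|² = (1175 − (-270))/7225 = 1/5.
Foot = (7, -10, 9) − (1/5)·(5, -60, 60) = (6, 2, -3).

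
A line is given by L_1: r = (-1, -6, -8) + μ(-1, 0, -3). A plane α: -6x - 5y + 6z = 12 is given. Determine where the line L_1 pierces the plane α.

Substitute r = (-1, -6, -8) + t(-1, 0, -3) into the plane: -12 + (-12)t = 12, so t = -2.
Intersection: (-1, -6, -8) + (-2)·(-1, 0, -3) = (1, -6, -2).

(1, -6, -2)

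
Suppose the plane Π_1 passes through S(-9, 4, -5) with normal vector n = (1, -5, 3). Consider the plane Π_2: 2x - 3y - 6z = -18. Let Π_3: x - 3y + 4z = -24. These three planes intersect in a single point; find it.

Π_1: n·r = n·S gives x - 5y + 3z = -44.
Solving the 3×3 linear system x - 5y + 3z = -44, 2x - 3y - 6z = -18, x - 3y + 4z = -24 (e.g. by elimination or Cramer's rule, determinant = 31) gives (6, 10, 0).

(6, 10, 0)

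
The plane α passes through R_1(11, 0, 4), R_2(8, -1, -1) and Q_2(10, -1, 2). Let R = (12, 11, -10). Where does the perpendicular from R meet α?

(3, 8, -4)

R_1R_2 = (-3, -1, -5), R_1Q_2 = (-1, -1, -2); a normal to α is R_1R_2 × R_1Q_2 = (-3, -1, 2).
Using R_1: α has equation -3x - y + 2z = -25.
Foot = R − λn with λ = (n·R − d)/|n|² = (-67 − (-25))/14 = -3.
Foot = (12, 11, -10) − (-3)·(-3, -1, 2) = (3, 8, -4).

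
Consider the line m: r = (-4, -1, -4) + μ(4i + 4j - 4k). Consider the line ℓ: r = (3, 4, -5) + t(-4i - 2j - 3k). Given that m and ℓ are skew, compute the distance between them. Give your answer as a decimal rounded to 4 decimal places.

Common perpendicular direction n = (4, 4, -4) × (-4, -2, -3) = (-20, 28, 8).
With w = (3, 4, -5) − (-4, -1, -4) = (7, 5, -1), w · n = -8.
Distance = |w · n| / |n| = |-8| / √1248 ≈ 0.2265.

0.2265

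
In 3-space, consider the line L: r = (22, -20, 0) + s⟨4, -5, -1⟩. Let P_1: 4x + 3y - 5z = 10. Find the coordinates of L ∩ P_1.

Substitute r = (22, -20, 0) + t(4, -5, -1) into the plane: 28 + 6t = 10, so t = -3.
Intersection: (22, -20, 0) + (-3)·(4, -5, -1) = (10, -5, 3).

(10, -5, 3)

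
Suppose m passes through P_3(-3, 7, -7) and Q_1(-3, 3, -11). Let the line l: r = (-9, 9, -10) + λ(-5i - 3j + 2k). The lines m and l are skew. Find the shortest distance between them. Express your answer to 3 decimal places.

A direction vector for m is Q_1 − P_3 = (0, -4, -4).
Common perpendicular direction n = (0, -4, -4) × (-5, -3, 2) = (-20, 20, -20).
With w = (-9, 9, -10) − (-3, 7, -7) = (-6, 2, -3), w · n = 220.
Distance = |w · n| / |n| = |220| / √1200 ≈ 6.351.

6.351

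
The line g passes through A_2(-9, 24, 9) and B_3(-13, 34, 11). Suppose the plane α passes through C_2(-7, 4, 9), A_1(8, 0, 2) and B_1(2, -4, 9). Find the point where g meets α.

(-1, 4, 5)

A direction vector for g is B_3 − A_2 = (-4, 10, 2).
C_2A_1 = (15, -4, -7), C_2B_1 = (9, -8, 0); a normal to α is C_2A_1 × C_2B_1 = (-56, -63, -84).
Using C_2: α has equation -56x - 63y - 84z = -616.
Substitute r = (-9, 24, 9) + t(-4, 10, 2) into the plane: -1764 + (-574)t = -616, so t = -2.
Intersection: (-9, 24, 9) + (-2)·(-4, 10, 2) = (-1, 4, 5).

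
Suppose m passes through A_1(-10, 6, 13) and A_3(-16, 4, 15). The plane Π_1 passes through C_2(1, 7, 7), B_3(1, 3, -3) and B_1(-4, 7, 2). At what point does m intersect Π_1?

(-1, 9, 10)

A direction vector for m is A_3 − A_1 = (-6, -2, 2).
C_2B_3 = (0, -4, -10), C_2B_1 = (-5, 0, -5); a normal to Π_1 is C_2B_3 × C_2B_1 = (20, 50, -20).
Using C_2: Π_1 has equation 20x + 50y - 20z = 230.
Substitute r = (-10, 6, 13) + t(-6, -2, 2) into the plane: -160 + (-260)t = 230, so t = -3/2.
Intersection: (-10, 6, 13) + (-3/2)·(-6, -2, 2) = (-1, 9, 10).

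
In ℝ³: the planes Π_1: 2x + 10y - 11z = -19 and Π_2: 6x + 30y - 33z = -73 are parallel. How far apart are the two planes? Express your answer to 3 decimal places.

Rescale Π_2 by 1/3: 2x + 10y - 11z = -73/3. Then distance = |-19 − (-73/3)| / √225 ≈ 0.356.

0.356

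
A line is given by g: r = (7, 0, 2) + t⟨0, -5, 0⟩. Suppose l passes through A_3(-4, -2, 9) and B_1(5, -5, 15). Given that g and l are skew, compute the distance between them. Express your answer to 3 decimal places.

11.926

A direction vector for l is B_1 − A_3 = (9, -3, 6).
Common perpendicular direction n = (0, -5, 0) × (9, -3, 6) = (-30, 0, 45).
With w = (-4, -2, 9) − (7, 0, 2) = (-11, -2, 7), w · n = 645.
Distance = |w · n| / |n| = |645| / √2925 ≈ 11.926.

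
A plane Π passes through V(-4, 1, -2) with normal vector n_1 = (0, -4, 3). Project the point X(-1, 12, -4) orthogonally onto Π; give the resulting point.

Π: n_1·r = n_1·V gives -4y + 3z = -10.
Foot = X − λn with λ = (n·X − d)/|n|² = (-60 − (-10))/25 = -2.
Foot = (-1, 12, -4) − (-2)·(0, -4, 3) = (-1, 4, 2).

(-1, 4, 2)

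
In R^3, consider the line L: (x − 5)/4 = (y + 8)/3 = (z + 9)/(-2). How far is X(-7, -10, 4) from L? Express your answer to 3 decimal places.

9.814

L has direction (4, 3, -2) through (5, -8, -9).
Taking (5, -8, -9) on L with direction v = (4, 3, -2): w = X − (5, -8, -9) = (-12, -2, 13), and w × v = (-35, 28, -28).
Distance = |w × v| / |v| = √2793 / √29 ≈ 9.814.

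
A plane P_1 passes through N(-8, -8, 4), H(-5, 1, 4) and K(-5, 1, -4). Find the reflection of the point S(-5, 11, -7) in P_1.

NH = (3, 9, 0), NK = (3, 9, -8); a normal to P_1 is NH × NK = (-72, 24, 0).
Using N: P_1 has equation -72x + 24y = 384.
λ = (n·S − d)/|n|² = (624 − 384)/5760 = 1/24.
Reflection = S − 2λn = (-5, 11, -7) − (1/12)·(-72, 24, 0) = (1, 9, -7).

(1, 9, -7)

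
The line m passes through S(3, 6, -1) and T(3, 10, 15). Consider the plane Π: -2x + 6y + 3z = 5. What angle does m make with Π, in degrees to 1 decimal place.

38.6

A direction vector for m is T − S = (0, 4, 16).
sin θ = |n·v| / (|n||v|) = |72| / (√49 · √272) = 0.62366.
θ ≈ 38.6°.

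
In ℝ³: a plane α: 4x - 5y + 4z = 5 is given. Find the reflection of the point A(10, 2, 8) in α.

(2, 12, 0)

λ = (n·A − d)/|n|² = (62 − 5)/57 = 1.
Reflection = A − 2λn = (10, 2, 8) − 2·(4, -5, 4) = (2, 12, 0).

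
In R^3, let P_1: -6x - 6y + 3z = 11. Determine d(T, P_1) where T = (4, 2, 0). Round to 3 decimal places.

5.222

n·T − d = (-6)·(4) + (-6)·(2) + (3)·(0) − 11 = -47; |n| = √81.
Distance = |-47| / √81 = 47/√81 ≈ 5.222.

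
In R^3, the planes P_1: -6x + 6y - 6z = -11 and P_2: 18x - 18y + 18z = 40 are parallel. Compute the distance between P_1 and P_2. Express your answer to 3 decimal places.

Rescale P_2 by 1/(-3): -6x + 6y - 6z = -40/3. Then distance = |-11 − (-40/3)| / √108 ≈ 0.225.

0.225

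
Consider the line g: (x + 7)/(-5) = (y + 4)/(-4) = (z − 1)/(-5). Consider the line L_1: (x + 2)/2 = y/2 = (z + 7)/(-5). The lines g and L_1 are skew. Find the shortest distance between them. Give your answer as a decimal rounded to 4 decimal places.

0.5635

g has direction (-5, -4, -5) through (-7, -4, 1).
L_1 has direction (2, 2, -5) through (-2, 0, -7).
Common perpendicular direction n = (-5, -4, -5) × (2, 2, -5) = (30, -35, -2).
With w = (-2, 0, -7) − (-7, -4, 1) = (5, 4, -8), w · n = 26.
Distance = |w · n| / |n| = |26| / √2129 ≈ 0.5635.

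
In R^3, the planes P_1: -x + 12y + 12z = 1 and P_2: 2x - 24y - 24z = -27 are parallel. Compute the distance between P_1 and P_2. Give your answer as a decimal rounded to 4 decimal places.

0.7353

Rescale P_2 by 1/(-2): -x + 12y + 12z = 27/2. Then distance = |1 − (27/2)| / √289 ≈ 0.7353.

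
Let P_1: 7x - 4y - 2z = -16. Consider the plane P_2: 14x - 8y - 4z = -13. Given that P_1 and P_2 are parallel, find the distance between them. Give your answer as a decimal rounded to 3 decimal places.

Rescale P_2 by 1/2: 7x - 4y - 2z = -13/2. Then distance = |-16 − (-13/2)| / √69 ≈ 1.144.

1.144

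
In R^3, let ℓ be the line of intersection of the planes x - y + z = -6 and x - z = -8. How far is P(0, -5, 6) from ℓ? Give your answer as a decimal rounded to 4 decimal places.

9.9163

Direction of ℓ: (1, -1, 1) × (1, 0, -1) = (1, 2, 1).
A point on ℓ: solving the two plane equations with x = -3 gives (-3, 8, 5).
Taking (-3, 8, 5) on ℓ with direction v = (1, 2, 1): w = P − (-3, 8, 5) = (3, -13, 1), and w × v = (-15, -2, 19).
Distance = |w × v| / |v| = √590 / √6 ≈ 9.9163.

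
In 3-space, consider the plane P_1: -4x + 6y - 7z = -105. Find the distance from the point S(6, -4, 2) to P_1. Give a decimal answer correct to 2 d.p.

4.28

n·S − d = (-4)·(6) + (6)·(-4) + (-7)·(2) − (-105) = 43; |n| = √101.
Distance = |43| / √101 = 43/√101 ≈ 4.28.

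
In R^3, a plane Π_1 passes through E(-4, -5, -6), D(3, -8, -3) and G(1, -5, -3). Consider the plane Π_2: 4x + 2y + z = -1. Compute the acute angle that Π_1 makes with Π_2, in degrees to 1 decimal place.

67.1

ED = (7, -3, 3), EG = (5, 0, 3); a normal to Π_1 is ED × EG = (-9, -6, 15).
Using E: Π_1 has equation -9x - 6y + 15z = -24.
cos θ = |n₁·n₂| / (|n₁||n₂|) = |-33| / (√342 · √21).
θ = arccos(0.38940) ≈ 67.1°.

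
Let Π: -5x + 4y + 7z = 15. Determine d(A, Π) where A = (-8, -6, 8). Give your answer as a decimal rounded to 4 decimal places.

6.0083

n·A − d = (-5)·(-8) + (4)·(-6) + (7)·(8) − 15 = 57; |n| = √90.
Distance = |57| / √90 = 57/√90 ≈ 6.0083.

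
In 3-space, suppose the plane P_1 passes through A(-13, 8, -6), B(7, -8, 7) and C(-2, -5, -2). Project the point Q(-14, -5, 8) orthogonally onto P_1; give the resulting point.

AB = (20, -16, 13), AC = (11, -13, 4); a normal to P_1 is AB × AC = (105, 63, -84).
Using A: P_1 has equation 105x + 63y - 84z = -357.
Foot = Q − λn with λ = (n·Q − d)/|n|² = (-2457 − (-357))/22050 = -2/21.
Foot = (-14, -5, 8) − (-2/21)·(105, 63, -84) = (-4, 1, 0).

(-4, 1, 0)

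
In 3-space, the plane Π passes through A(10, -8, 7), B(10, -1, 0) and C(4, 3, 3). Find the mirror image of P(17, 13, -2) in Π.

AB = (0, 7, -7), AC = (-6, 11, -4); a normal to Π is AB × AC = (49, 42, 42).
Using A: Π has equation 49x + 42y + 42z = 448.
λ = (n·P − d)/|n|² = (1295 − 448)/5929 = 1/7.
Reflection = P − 2λn = (17, 13, -2) − (2/7)·(49, 42, 42) = (3, 1, -14).

(3, 1, -14)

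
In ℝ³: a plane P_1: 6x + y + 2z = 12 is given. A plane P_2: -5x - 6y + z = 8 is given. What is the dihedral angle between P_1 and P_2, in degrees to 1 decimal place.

47.6

cos θ = |n₁·n₂| / (|n₁||n₂|) = |-34| / (√41 · √62).
θ = arccos(0.67436) ≈ 47.6°.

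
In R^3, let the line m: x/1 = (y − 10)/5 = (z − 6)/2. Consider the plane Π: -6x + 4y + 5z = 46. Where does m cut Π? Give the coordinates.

m has direction (1, 5, 2) through (0, 10, 6).
Substitute r = (0, 10, 6) + t(1, 5, 2) into the plane: 70 + 24t = 46, so t = -1.
Intersection: (0, 10, 6) + (-1)·(1, 5, 2) = (-1, 5, 4).

(-1, 5, 4)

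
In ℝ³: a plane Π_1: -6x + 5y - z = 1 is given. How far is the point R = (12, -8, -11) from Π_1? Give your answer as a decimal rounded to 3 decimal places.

12.954

n·R − d = (-6)·(12) + (5)·(-8) + (-1)·(-11) − 1 = -102; |n| = √62.
Distance = |-102| / √62 = 102/√62 ≈ 12.954.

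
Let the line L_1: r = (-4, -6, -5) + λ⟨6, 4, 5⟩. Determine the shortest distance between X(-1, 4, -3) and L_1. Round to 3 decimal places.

Taking (-4, -6, -5) on L_1 with direction v = (6, 4, 5): w = X − (-4, -6, -5) = (3, 10, 2), and w × v = (42, -3, -48).
Distance = |w × v| / |v| = √4077 / √77 ≈ 7.277.

7.277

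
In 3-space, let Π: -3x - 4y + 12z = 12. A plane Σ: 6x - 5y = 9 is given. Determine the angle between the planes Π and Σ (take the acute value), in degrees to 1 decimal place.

88.9

cos θ = |n₁·n₂| / (|n₁||n₂|) = |2| / (√169 · √61).
θ = arccos(0.01970) ≈ 88.9°.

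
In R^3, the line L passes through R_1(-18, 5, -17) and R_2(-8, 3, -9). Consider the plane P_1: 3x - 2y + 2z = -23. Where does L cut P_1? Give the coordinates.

A direction vector for L is R_2 − R_1 = (10, -2, 8).
Substitute r = (-18, 5, -17) + t(10, -2, 8) into the plane: -98 + 50t = -23, so t = 3/2.
Intersection: (-18, 5, -17) + (3/2)·(10, -2, 8) = (-3, 2, -5).

(-3, 2, -5)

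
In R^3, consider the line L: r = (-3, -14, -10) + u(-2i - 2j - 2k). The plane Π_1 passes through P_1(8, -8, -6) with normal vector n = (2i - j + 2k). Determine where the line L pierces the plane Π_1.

Π_1: n·r = n·P_1 gives 2x - y + 2z = 12.
Substitute r = (-3, -14, -10) + t(-2, -2, -2) into the plane: -12 + (-6)t = 12, so t = -4.
Intersection: (-3, -14, -10) + (-4)·(-2, -2, -2) = (5, -6, -2).

(5, -6, -2)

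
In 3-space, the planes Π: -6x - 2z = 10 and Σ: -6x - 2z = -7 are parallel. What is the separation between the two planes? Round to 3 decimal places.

Same normal n = (-6, 0, -2) with |n| = √40; distance = |10 − (-7)| / |n| = 17/√40 ≈ 2.688.

2.688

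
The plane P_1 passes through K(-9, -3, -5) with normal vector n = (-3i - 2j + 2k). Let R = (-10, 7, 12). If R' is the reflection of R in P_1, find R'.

(-4, 11, 8)

P_1: n·r = n·K gives -3x - 2y + 2z = 23.
λ = (n·R − d)/|n|² = (40 − 23)/17 = 1.
Reflection = R − 2λn = (-10, 7, 12) − 2·(-3, -2, 2) = (-4, 11, 8).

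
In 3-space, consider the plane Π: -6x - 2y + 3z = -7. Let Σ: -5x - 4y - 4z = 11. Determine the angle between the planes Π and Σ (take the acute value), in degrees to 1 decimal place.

cos θ = |n₁·n₂| / (|n₁||n₂|) = |26| / (√49 · √57).
θ = arccos(0.49197) ≈ 60.5°.

60.5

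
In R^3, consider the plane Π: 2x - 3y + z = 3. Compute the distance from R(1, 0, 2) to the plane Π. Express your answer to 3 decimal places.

n·R − d = (2)·(1) + (-3)·(0) + (1)·(2) − 3 = 1; |n| = √14.
Distance = |1| / √14 = 1/√14 ≈ 0.267.

0.267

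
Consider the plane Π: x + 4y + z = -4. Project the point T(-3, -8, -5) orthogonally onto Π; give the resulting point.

(-1, 0, -3)

Foot = T − λn with λ = (n·T − d)/|n|² = (-40 − (-4))/18 = -2.
Foot = (-3, -8, -5) − (-2)·(1, 4, 1) = (-1, 0, -3).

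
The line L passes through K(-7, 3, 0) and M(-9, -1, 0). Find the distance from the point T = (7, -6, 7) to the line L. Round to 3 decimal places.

A direction vector for L is M − K = (-2, -4, 0).
Taking (-7, 3, 0) on L with direction v = (-2, -4, 0): w = T − (-7, 3, 0) = (14, -9, 7), and w × v = (28, -14, -74).
Distance = |w × v| / |v| = √6456 / √20 ≈ 17.967.

17.967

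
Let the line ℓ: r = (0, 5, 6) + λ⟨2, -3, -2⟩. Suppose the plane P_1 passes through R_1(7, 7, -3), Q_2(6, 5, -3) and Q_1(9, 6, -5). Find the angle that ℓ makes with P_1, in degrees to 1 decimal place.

R_1Q_2 = (-1, -2, 0), R_1Q_1 = (2, -1, -2); a normal to P_1 is R_1Q_2 × R_1Q_1 = (4, -2, 5).
Using R_1: P_1 has equation 4x - 2y + 5z = -1.
sin θ = |n·v| / (|n||v|) = |4| / (√45 · √17) = 0.14462.
θ ≈ 8.3°.

8.3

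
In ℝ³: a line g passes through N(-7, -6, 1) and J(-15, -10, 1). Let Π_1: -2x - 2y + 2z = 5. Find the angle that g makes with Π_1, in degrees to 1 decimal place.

50.8

A direction vector for g is J − N = (-8, -4, 0).
sin θ = |n·v| / (|n||v|) = |24| / (√12 · √80) = 0.77460.
θ ≈ 50.8°.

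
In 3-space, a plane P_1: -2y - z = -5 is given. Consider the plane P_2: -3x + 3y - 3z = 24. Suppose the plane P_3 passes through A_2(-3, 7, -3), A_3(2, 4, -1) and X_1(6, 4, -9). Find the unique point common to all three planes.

(2, 5, -5)

A_2A_3 = (5, -3, 2), A_2X_1 = (9, -3, -6); a normal to P_3 is A_2A_3 × A_2X_1 = (24, 48, 12).
Using A_2: P_3 has equation 24x + 48y + 12z = 228.
Solving the 3×3 linear system -2y - z = -5, -3x + 3y - 3z = 24, 24x + 48y + 12z = 228 (e.g. by elimination or Cramer's rule, determinant = 288) gives (2, 5, -5).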